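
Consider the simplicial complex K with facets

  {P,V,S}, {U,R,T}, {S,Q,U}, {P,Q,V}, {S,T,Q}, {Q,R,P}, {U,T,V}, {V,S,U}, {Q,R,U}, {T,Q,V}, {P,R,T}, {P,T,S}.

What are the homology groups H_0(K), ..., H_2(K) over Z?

H_0 ≅ Z,  H_1 ≅ Z/2,  H_2 = 0.

We work with the vertex ordering P < Q < R < S < T < U < V. The simplices of K, each written with vertices in increasing order, are:

  0-simplices (7): P, Q, R, S, T, U, V
  1-simplices (18): PQ, PR, PS, PT, PV, QR, QS, QT, QU, QV, RT, RU, ST, SU, SV, TU, TV, UV
  2-simplices (12): PQR, PQV, PRT, PST, PSV, QRU, QST, QSU, QTV, RTU, SUV, TUV

so the chain groups are C_0 ≅ Z^7, C_1 ≅ Z^18, C_2 ≅ Z^12.

∂_1: C_1 → C_0 maps an edge to its endpoints' difference, ∂[p,q] = q − p. For instance
  ∂QT = T − Q.
This gives a 7×18 integer matrix of rank 6; reducing to Smith normal form yields diagonal entries (1,1,1,1,1,1).

Boundary ∂_2: C_2 → C_1 sends each 2-simplex [p,q,r] to [q,r] − [p,r] + [p,q]. For instance
  ∂SUV = UV − SV + SU,
  ∂PQR = QR − PR + PQ.
The 18×12 boundary matrix has rank 12 and Smith normal form diag(1,1,1,1,1,1,1,1,1,1,1,2).

Now H_k = ker ∂_k / im ∂_{k+1}, so:

  H_0: rank C_0 − rank ∂_1 = 7 − 6 = 1, and the invariant factors of ∂_1 are all 1, so H_0 = Z.
  H_1: rank ker ∂_1 − rank ∂_2 = (18 − 6) − 12 = 0, and ∂_2 has invariant factor 2 > 1, so H_1 = Z/2.
  H_2: rank ker ∂_2 − rank ∂_3 = (12 − 12) − 0 = 0, and there is no ∂_3, so H_2 = 0.

As a check, the Euler characteristic is 7 − 18 + 12 = 1, which agrees with 1 − 0 + 0 = 1.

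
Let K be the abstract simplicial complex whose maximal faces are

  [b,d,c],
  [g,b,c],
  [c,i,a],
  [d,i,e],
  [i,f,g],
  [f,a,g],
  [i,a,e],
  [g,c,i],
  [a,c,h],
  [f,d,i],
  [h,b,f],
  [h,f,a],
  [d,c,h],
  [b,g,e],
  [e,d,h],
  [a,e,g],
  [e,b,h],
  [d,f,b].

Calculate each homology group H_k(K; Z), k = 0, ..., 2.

H_0 ≅ Z,  H_1 ≅ Z ⊕ Z/2,  H_2 = 0.

K has 9 vertices, 27 edges, 18 triangles.
rank ∂_0 = 0, rank ∂_1 = 8 ⇒ b_0 = 9 − 0 − 8 = 1; all invariant factors of ∂_1 are 1 so no torsion. So H_0 ≅ Z.
rank ∂_1 = 8, rank ∂_2 = 18 ⇒ b_1 = 27 − 8 − 18 = 1; ∂_2 has invariant factor(s) [2] giving torsion. So H_1 ≅ Z ⊕ Z/2.
rank ∂_2 = 18, rank ∂_3 = 0 ⇒ b_2 = 18 − 18 − 0 = 0. So H_2 ≅ 0.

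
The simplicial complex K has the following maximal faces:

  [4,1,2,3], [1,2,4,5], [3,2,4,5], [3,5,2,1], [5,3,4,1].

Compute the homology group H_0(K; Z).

H_0 ≅ Z.

K has 5 vertices, 10 edges, 10 triangles, 5 3-simplices.
rank ∂_0 = 0, rank ∂_1 = 4 ⇒ b_0 = 5 − 0 − 4 = 1; all invariant factors of ∂_1 are 1 so no torsion. So H_0 = Z.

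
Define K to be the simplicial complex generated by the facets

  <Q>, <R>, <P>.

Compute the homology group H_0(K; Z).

Order the vertices as P < Q < R. Listing each simplex with vertices in this order, K has dimension 0 with simplices:

  0-simplices (3): P, Q, R

so the chain groups are C_0 ≅ Z^3.

Now H_k = ker ∂_k / im ∂_{k+1}, so:

  H_0: rank C_0 − rank ∂_1 = 3 − 0 = 3, and there is no ∂_1, so H_0 = Z^3.

H_0 = Z^3.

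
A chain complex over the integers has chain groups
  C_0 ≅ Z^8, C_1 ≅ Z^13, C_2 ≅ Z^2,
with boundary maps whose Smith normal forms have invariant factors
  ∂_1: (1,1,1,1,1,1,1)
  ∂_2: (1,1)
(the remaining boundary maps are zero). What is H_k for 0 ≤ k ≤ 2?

H_0: b_0 = 8 − 0 − 7 = 1; torsion from ∂_1 factors > 1: none. So H_0 ≅ Z.
H_1: b_1 = 13 − 7 − 2 = 4; torsion from ∂_2 factors > 1: none. So H_1 ≅ Z^4.
H_2: b_2 = 2 − 2 − 0 = 0; torsion from ∂_3 factors > 1: none. So H_2 ≅ 0.

H_0 ≅ Z,  H_1 ≅ Z^4,  H_2 = 0.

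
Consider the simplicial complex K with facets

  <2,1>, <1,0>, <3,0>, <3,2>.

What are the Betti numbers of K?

b_0 = 1, b_1 = 1.

We work with the vertex ordering 0 < 1 < 2 < 3. The simplices of K, each written with vertices in increasing order, are:

  0-simplices (4): [0], [1], [2], [3]
  1-simplices (4): [0,1], [0,3], [1,2], [2,3]

giving chain groups C_0 ≅ Z^4, C_1 ≅ Z^4.

The boundary map ∂_1: C_1 → C_0 maps an edge to its endpoints' difference, ∂[p,q] = q − p.
The resulting 4×4 matrix has rank 3, and its Smith normal form has invariant factors (1,1,1).

Computing H_k = (kernel of ∂_k) / (image of ∂_{k+1}):

  H_0: rank C_0 − rank ∂_1 = 4 − 3 = 1, and the invariant factors of ∂_1 are all 1, so H_0 ≅ Z.
  H_1: rank ker ∂_1 − rank ∂_2 = (4 − 3) − 0 = 1, and there is no ∂_2, so H_1 ≅ Z.

As a check, the Euler characteristic is 4 − 4 = 0, which agrees with 1 − 1 = 0.

Hence the Betti numbers are b_0 = 1, b_1 = 1.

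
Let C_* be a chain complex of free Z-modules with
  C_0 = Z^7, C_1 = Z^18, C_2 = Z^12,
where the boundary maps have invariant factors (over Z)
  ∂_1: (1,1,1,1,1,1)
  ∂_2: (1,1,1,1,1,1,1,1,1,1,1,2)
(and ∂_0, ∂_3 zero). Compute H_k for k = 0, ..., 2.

H_0 = Z,  H_1 = Z/2,  H_2 = 0.

H_0: b_0 = 7 − 0 − 6 = 1; torsion from ∂_1 factors > 1: none. So H_0 = Z.
H_1: b_1 = 18 − 6 − 12 = 0; torsion from ∂_2 factors > 1: [2]. So H_1 = Z/2.
H_2: b_2 = 12 − 12 − 0 = 0; torsion from ∂_3 factors > 1: none. So H_2 = 0.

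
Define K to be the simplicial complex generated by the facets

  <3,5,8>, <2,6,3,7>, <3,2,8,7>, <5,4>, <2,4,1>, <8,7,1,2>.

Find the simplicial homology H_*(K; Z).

We work with the vertex ordering 1 < 2 < 3 < 4 < 5 < 6 < 7 < 8. The simplices of K, each written with vertices in increasing order, are:

  0-simplices (8): [1], [2], [3], [4], [5], [6], [7], [8]
  1-simplices (17): [1,2], [1,4], [1,7], [1,8], [2,3], [2,4], [2,6], [2,7], [2,8], [3,5], [3,6], [3,7], [3,8], [4,5], [5,8], [6,7], [7,8]
  2-simplices (12): [1,2,4], [1,2,7], [1,2,8], [1,7,8], [2,3,6], [2,3,7], [2,3,8], [2,6,7], [2,7,8], [3,5,8], [3,6,7], [3,7,8]
  3-simplices (3): [1,2,7,8], [2,3,6,7], [2,3,7,8]

so the chain groups are C_0 ≅ Z^8, C_1 ≅ Z^17, C_2 ≅ Z^12, C_3 ≅ Z^3.

∂_1: C_1 → C_0 sends each edge [p,q] (with p < q) to q − p. For instance
  ∂[1,4] = [4] − [1].
As a 8×17 matrix over Z this has rank 7, with invariant factors (1,1,1,1,1,1,1).

Boundary ∂_2: C_2 → C_1 sends each 2-simplex [p,q,r] to [q,r] − [p,r] + [p,q]. For instance
  ∂[2,6,7] = [6,7] − [2,7] + [2,6],
  ∂[1,2,4] = [2,4] − [1,4] + [1,2].
The resulting 17×12 matrix has rank 9, and its Smith normal form has invariant factors (1,1,1,1,1,1,1,1,1).

The boundary map ∂_3: C_3 → C_2 sends each 3-simplex σ to the alternating sum Σ_i (−1)^i (σ with its i-th vertex removed). For instance
  ∂[2,3,7,8] = [3,7,8] − [2,7,8] + [2,3,8] − [2,3,7],
  ∂[2,3,6,7] = [3,6,7] − [2,6,7] + [2,3,7] − [2,3,6].
The resulting 12×3 matrix has rank 3, and its Smith normal form has invariant factors (1,1,1).

Computing H_k = (kernel of ∂_k) / (image of ∂_{k+1}):

  H_0: rank C_0 − rank ∂_1 = 8 − 7 = 1, and the invariant factors of ∂_1 are all 1, so H_0 ≅ Z.
  H_1: rank ker ∂_1 − rank ∂_2 = (17 − 7) − 9 = 1, and the invariant factors of ∂_2 are all 1, so H_1 ≅ Z.
  H_2: rank ker ∂_2 − rank ∂_3 = (12 − 9) − 3 = 0, and the invariant factors of ∂_3 are all 1, so H_2 ≅ 0.
  H_3: rank ker ∂_3 − rank ∂_4 = (3 − 3) − 0 = 0, and there is no ∂_4, so H_3 ≅ 0.

As a check, the Euler characteristic is 8 − 17 + 12 − 3 = 0, which agrees with 1 − 1 + 0 − 0 = 0.

H_0 ≅ Z,  H_1 ≅ Z,  H_2 = 0,  H_3 = 0.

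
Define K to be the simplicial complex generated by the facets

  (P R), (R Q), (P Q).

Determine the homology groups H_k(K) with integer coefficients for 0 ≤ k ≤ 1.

Order the vertices as P < Q < R. Listing each simplex with vertices in this order, K has dimension 1 with simplices:

  0-simplices (3): P, Q, R
  1-simplices (3): PQ, PR, QR

Hence C_0 ≅ Z^3, C_1 ≅ Z^3.

∂_1: C_1 → C_0 sends each edge [p,q] (with p < q) to q − p.
The resulting 3×3 matrix has rank 2, and its Smith normal form has invariant factors (1,1).

Reading off H_k = ker ∂_k / im ∂_{k+1}:

  H_0: rank C_0 − rank ∂_1 = 3 − 2 = 1, and the invariant factors of ∂_1 are all 1, so H_0 = Z.
  H_1: rank ker ∂_1 − rank ∂_2 = (3 − 2) − 0 = 1, and there is no ∂_2, so H_1 = Z.

As a check, the Euler characteristic is 3 − 3 = 0, which agrees with 1 − 1 = 0.

H_0 = Z,  H_1 = Z.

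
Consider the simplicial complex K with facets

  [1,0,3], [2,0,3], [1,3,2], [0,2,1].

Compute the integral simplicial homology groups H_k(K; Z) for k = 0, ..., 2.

H_0 ≅ Z,  H_1 = 0,  H_2 ≅ Z.

Take the total order 0 < 1 < 2 < 3 on the vertex set. Then K (dimension 2) consists of the simplices:

  0-simplices (4): [0], [1], [2], [3]
  1-simplices (6): [0,1], [0,2], [0,3], [1,2], [1,3], [2,3]
  2-simplices (4): [0,1,2], [0,1,3], [0,2,3], [1,2,3]

giving chain groups C_0 ≅ Z^4, C_1 ≅ Z^6, C_2 ≅ Z^4.

∂_1: C_1 → C_0 sends each edge [p,q] (with p < q) to q − p.
The resulting 4×6 matrix has rank 3, and its Smith normal form has invariant factors (1,1,1).

The boundary map ∂_2: C_2 → C_1 sends each 2-simplex [p,q,r] to [q,r] − [p,r] + [p,q]. For instance
  ∂[0,1,2] = [1,2] − [0,2] + [0,1],
  ∂[0,2,3] = [2,3] − [0,3] + [0,2].
The 6×4 boundary matrix has rank 3 and Smith normal form diag(1,1,1).

Reading off H_k = ker ∂_k / im ∂_{k+1}:

  H_0: rank C_0 − rank ∂_1 = 4 − 3 = 1, and the invariant factors of ∂_1 are all 1, so H_0 ≅ Z.
  H_1: rank ker ∂_1 − rank ∂_2 = (6 − 3) − 3 = 0, and the invariant factors of ∂_2 are all 1, so H_1 ≅ 0.
  H_2: rank ker ∂_2 − rank ∂_3 = (4 − 3) − 0 = 1, and there is no ∂_3, so H_2 ≅ Z.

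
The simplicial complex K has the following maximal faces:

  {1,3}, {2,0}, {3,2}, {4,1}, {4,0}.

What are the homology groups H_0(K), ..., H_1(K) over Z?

We work with the vertex ordering 0 < 1 < 2 < 3 < 4. The simplices of K, each written with vertices in increasing order, are:

  0-simplices (5): [0], [1], [2], [3], [4]
  1-simplices (5): [0,2], [0,4], [1,3], [1,4], [2,3]

so the chain groups are C_0 ≅ Z^5, C_1 ≅ Z^5.

The boundary map ∂_1: C_1 → C_0 maps an edge to its endpoints' difference, ∂[p,q] = q − p. For instance
  ∂[0,2] = [2] − [0].
This gives a 5×5 integer matrix of rank 4; reducing to Smith normal form yields diagonal entries (1,1,1,1).

Now H_k = ker ∂_k / im ∂_{k+1}, so:

  H_0: rank C_0 − rank ∂_1 = 5 − 4 = 1, and the invariant factors of ∂_1 are all 1, so H_0 ≅ Z.
  H_1: rank ker ∂_1 − rank ∂_2 = (5 − 4) − 0 = 1, and there is no ∂_2, so H_1 ≅ Z.

(K is a triangulation of the circle S^1.)

H_0 ≅ Z,  H_1 ≅ Z.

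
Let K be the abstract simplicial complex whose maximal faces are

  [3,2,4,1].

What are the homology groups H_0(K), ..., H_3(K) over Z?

Fix the vertex order 1 < 2 < 3 < 4 and write every simplex with vertices in increasing order. Then dim K = 3 and the simplices of K are:

  0-simplices (4): [1], [2], [3], [4]
  1-simplices (6): [1,2], [1,3], [1,4], [2,3], [2,4], [3,4]
  2-simplices (4): [1,2,3], [1,2,4], [1,3,4], [2,3,4]
  3-simplices (1): [1,2,3,4]

giving chain groups C_0 ≅ Z^4, C_1 ≅ Z^6, C_2 ≅ Z^4, C_3 ≅ Z^1.

The boundary map ∂_1: C_1 → C_0 is given by ∂[p,q] = [q] − [p].
The resulting 4×6 matrix has rank 3, and its Smith normal form has invariant factors (1,1,1).

The boundary map ∂_2: C_2 → C_1 acts by ∂[p,q,r] = [q,r] − [p,r] + [p,q]. For instance
  ∂[2,3,4] = [3,4] − [2,4] + [2,3],
  ∂[1,2,4] = [2,4] − [1,4] + [1,2].
The 6×4 boundary matrix has rank 3 and Smith normal form diag(1,1,1).

Boundary ∂_3: C_3 → C_2 sends each 3-simplex σ to the alternating sum Σ_i (−1)^i (σ with its i-th vertex removed). For instance
  ∂[1,2,3,4] = [2,3,4] − [1,3,4] + [1,2,4] − [1,2,3].
The 4×1 boundary matrix has rank 1 and Smith normal form diag(1).

Reading off H_k = ker ∂_k / im ∂_{k+1}:

  H_0: rank C_0 − rank ∂_1 = 4 − 3 = 1, and the invariant factors of ∂_1 are all 1, so H_0 = Z.
  H_1: rank ker ∂_1 − rank ∂_2 = (6 − 3) − 3 = 0, and the invariant factors of ∂_2 are all 1, so H_1 = 0.
  H_2: rank ker ∂_2 − rank ∂_3 = (4 − 3) − 1 = 0, and the invariant factors of ∂_3 are all 1, so H_2 = 0.
  H_3: rank ker ∂_3 − rank ∂_4 = (1 − 1) − 0 = 0, and there is no ∂_4, so H_3 = 0.

As a check, the Euler characteristic is 4 − 6 + 4 − 1 = 1, which agrees with 1 − 0 + 0 − 0 = 1.

H_0 = Z,  H_1 = 0,  H_2 = 0,  H_3 = 0.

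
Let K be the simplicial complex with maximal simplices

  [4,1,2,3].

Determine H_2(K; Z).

H_2 = 0.

We work with the vertex ordering 1 < 2 < 3 < 4. The simplices of K, each written with vertices in increasing order, are:

  0-simplices (4): [1], [2], [3], [4]
  1-simplices (6): [1,2], [1,3], [1,4], [2,3], [2,4], [3,4]
  2-simplices (4): [1,2,3], [1,2,4], [1,3,4], [2,3,4]
  3-simplices (1): [1,2,3,4]

giving chain groups C_0 ≅ Z^4, C_1 ≅ Z^6, C_2 ≅ Z^4, C_3 ≅ Z^1.

Boundary ∂_1: C_1 → C_0 maps an edge to its endpoints' difference, ∂[p,q] = q − p. For instance
  ∂[1,2] = [2] − [1].
As a 4×6 matrix over Z this has rank 3, with invariant factors (1,1,1).

∂_2: C_2 → C_1 maps a triangle to the signed sum of its edges. For instance
  ∂[1,3,4] = [3,4] − [1,4] + [1,3],
  ∂[1,2,4] = [2,4] − [1,4] + [1,2].
As a 6×4 matrix over Z this has rank 3, with invariant factors (1,1,1).

Boundary ∂_3: C_3 → C_2 sends each 3-simplex σ to the alternating sum Σ_i (−1)^i (σ with its i-th vertex removed). For instance
  ∂[1,2,3,4] = [2,3,4] − [1,3,4] + [1,2,4] − [1,2,3].
As a 4×1 matrix over Z this has rank 1, with invariant factors (1).

Computing H_k = (kernel of ∂_k) / (image of ∂_{k+1}):

  H_2: rank ker ∂_2 − rank ∂_3 = (4 − 3) − 1 = 0, and the invariant factors of ∂_3 are all 1, so H_2 = 0.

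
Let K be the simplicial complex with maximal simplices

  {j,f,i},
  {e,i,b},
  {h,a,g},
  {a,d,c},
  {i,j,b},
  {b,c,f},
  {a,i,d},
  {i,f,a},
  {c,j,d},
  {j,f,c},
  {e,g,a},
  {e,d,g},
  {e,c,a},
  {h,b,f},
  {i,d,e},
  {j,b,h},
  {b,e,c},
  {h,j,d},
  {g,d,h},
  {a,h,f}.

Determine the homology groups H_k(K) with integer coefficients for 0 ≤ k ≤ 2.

We work with the vertex ordering a < b < c < d < e < f < g < h < i < j. The simplices of K, each written with vertices in increasing order, are:

  0-simplices (10): a, b, c, d, e, f, g, h, i, j
  1-simplices (30): ac, ad, ae, af, ag, ah, ai, bc, be, bf, bh, bi, bj, cd, ce, cf, cj, de, dg, dh, di, dj, eg, ei, fh, fi, fj, gh, hj, ij
  2-simplices (20): acd, ace, adi, aeg, afh, afi, agh, bce, bcf, bei, bfh, bhj, bij, cdj, cfj, deg, dei, dgh, dhj, fij

Hence C_0 ≅ Z^10, C_1 ≅ Z^30, C_2 ≅ Z^20.

The boundary map ∂_1: C_1 → C_0 sends each edge [p,q] (with p < q) to q − p. For instance
  ∂fh = h − f.
This gives a 10×30 integer matrix of rank 9; reducing to Smith normal form yields diagonal entries (1,1,1,1,1,1,1,1,1).

The boundary map ∂_2: C_2 → C_1 sends each 2-simplex [p,q,r] to [q,r] − [p,r] + [p,q]. For instance
  ∂afi = fi − ai + af,
  ∂bij = ij − bj + bi.
The resulting 30×20 matrix has rank 20, and its Smith normal form has invariant factors (1,1,1,1,1,1,1,1,1,1,1,1,1,1,1,1,1,1,1,2).

Reading off H_k = ker ∂_k / im ∂_{k+1}:

  H_0: rank C_0 − rank ∂_1 = 10 − 9 = 1, and the invariant factors of ∂_1 are all 1, so H_0 = Z.
  H_1: rank ker ∂_1 − rank ∂_2 = (30 − 9) − 20 = 1, and ∂_2 has invariant factor 2 > 1, so H_1 = Z ⊕ Z/2.
  H_2: rank ker ∂_2 − rank ∂_3 = (20 − 20) − 0 = 0, and there is no ∂_3, so H_2 = 0.

H_0 = Z,  H_1 = Z ⊕ Z/2,  H_2 = 0.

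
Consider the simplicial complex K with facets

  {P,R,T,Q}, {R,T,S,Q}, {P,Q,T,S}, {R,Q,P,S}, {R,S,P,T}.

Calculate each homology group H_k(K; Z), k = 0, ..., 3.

H_0 = Z,  H_1 = 0,  H_2 = 0,  H_3 = Z.

We work with the vertex ordering P < Q < R < S < T. The simplices of K, each written with vertices in increasing order, are:

  0-simplices (5): P, Q, R, S, T
  1-simplices (10): PQ, PR, PS, PT, QR, QS, QT, RS, RT, ST
  2-simplices (10): PQR, PQS, PQT, PRS, PRT, PST, QRS, QRT, QST, RST
  3-simplices (5): PQRS, PQRT, PQST, PRST, QRST

Hence C_0 ≅ Z^5, C_1 ≅ Z^10, C_2 ≅ Z^10, C_3 ≅ Z^5.

Boundary ∂_1: C_1 → C_0 sends each edge [p,q] (with p < q) to q − p. For instance
  ∂PS = S − P.
This gives a 5×10 integer matrix of rank 4; reducing to Smith normal form yields diagonal entries (1,1,1,1).

The boundary map ∂_2: C_2 → C_1 maps a triangle to the signed sum of its edges. For instance
  ∂QRS = RS − QS + QR,
  ∂PRT = RT − PT + PR.
The resulting 10×10 matrix has rank 6, and its Smith normal form has invariant factors (1,1,1,1,1,1).

∂_3: C_3 → C_2 sends each 3-simplex σ to the alternating sum Σ_i (−1)^i (σ with its i-th vertex removed). For instance
  ∂PQRS = QRS − PRS + PQS − PQR,
  ∂PRST = RST − PST + PRT − PRS.
The resulting 10×5 matrix has rank 4, and its Smith normal form has invariant factors (1,1,1,1).

Computing H_k = (kernel of ∂_k) / (image of ∂_{k+1}):

  H_0: rank C_0 − rank ∂_1 = 5 − 4 = 1, and the invariant factors of ∂_1 are all 1, so H_0 ≅ Z.
  H_1: rank ker ∂_1 − rank ∂_2 = (10 − 4) − 6 = 0, and the invariant factors of ∂_2 are all 1, so H_1 ≅ 0.
  H_2: rank ker ∂_2 − rank ∂_3 = (10 − 6) − 4 = 0, and the invariant factors of ∂_3 are all 1, so H_2 ≅ 0.
  H_3: rank ker ∂_3 − rank ∂_4 = (5 − 4) − 0 = 1, and there is no ∂_4, so H_3 ≅ Z.

As a check, the Euler characteristic is 5 − 10 + 10 − 5 = 0, which agrees with 1 − 0 + 0 − 1 = 0.
(K is a triangulation of the 3-sphere S^3.)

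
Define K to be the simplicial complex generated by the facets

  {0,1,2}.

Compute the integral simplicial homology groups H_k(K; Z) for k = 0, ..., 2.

We work with the vertex ordering 0 < 1 < 2. The simplices of K, each written with vertices in increasing order, are:

  0-simplices (3): [0], [1], [2]
  1-simplices (3): [0,1], [0,2], [1,2]
  2-simplices (1): [0,1,2]

giving chain groups C_0 ≅ Z^3, C_1 ≅ Z^3, C_2 ≅ Z^1.

Boundary ∂_1: C_1 → C_0 maps an edge to its endpoints' difference, ∂[p,q] = q − p.
This gives a 3×3 integer matrix of rank 2; reducing to Smith normal form yields diagonal entries (1,1).

The boundary map ∂_2: C_2 → C_1 maps a triangle to the signed sum of its edges. For instance
  ∂[0,1,2] = [1,2] − [0,2] + [0,1].
The resulting 3×1 matrix has rank 1, and its Smith normal form has invariant factors (1).

From H_k ≅ ker(∂_k) / im(∂_{k+1}) we obtain:

  H_0: rank C_0 − rank ∂_1 = 3 − 2 = 1, and the invariant factors of ∂_1 are all 1, so H_0 ≅ Z.
  H_1: rank ker ∂_1 − rank ∂_2 = (3 − 2) − 1 = 0, and the invariant factors of ∂_2 are all 1, so H_1 ≅ 0.
  H_2: rank ker ∂_2 − rank ∂_3 = (1 − 1) − 0 = 0, and there is no ∂_3, so H_2 ≅ 0.

As a check, the Euler characteristic is 3 − 3 + 1 = 1, which agrees with 1 − 0 + 0 = 1.

H_0 ≅ Z,  H_1 = 0,  H_2 = 0.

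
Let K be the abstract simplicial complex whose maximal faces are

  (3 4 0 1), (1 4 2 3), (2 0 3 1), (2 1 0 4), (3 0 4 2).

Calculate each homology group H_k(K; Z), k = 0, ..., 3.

Order the vertices as 0 < 1 < 2 < 3 < 4. Listing each simplex with vertices in this order, K has dimension 3 with simplices:

  0-simplices (5): [0], [1], [2], [3], [4]
  1-simplices (10): [0,1], [0,2], [0,3], [0,4], [1,2], [1,3], [1,4], [2,3], [2,4], [3,4]
  2-simplices (10): [0,1,2], [0,1,3], [0,1,4], [0,2,3], [0,2,4], [0,3,4], [1,2,3], [1,2,4], [1,3,4], [2,3,4]
  3-simplices (5): [0,1,2,3], [0,1,2,4], [0,1,3,4], [0,2,3,4], [1,2,3,4]

giving chain groups C_0 ≅ Z^5, C_1 ≅ Z^10, C_2 ≅ Z^10, C_3 ≅ Z^5.

The boundary map ∂_1: C_1 → C_0 is given by ∂[p,q] = [q] − [p].
This gives a 5×10 integer matrix of rank 4; reducing to Smith normal form yields diagonal entries (1,1,1,1).

Boundary ∂_2: C_2 → C_1 acts by ∂[p,q,r] = [q,r] − [p,r] + [p,q]. For instance
  ∂[0,1,2] = [1,2] − [0,2] + [0,1],
  ∂[2,3,4] = [3,4] − [2,4] + [2,3].
As a 10×10 matrix over Z this has rank 6, with invariant factors (1,1,1,1,1,1).

Boundary ∂_3: C_3 → C_2 sends each 3-simplex σ to the alternating sum Σ_i (−1)^i (σ with its i-th vertex removed). For instance
  ∂[0,1,2,3] = [1,2,3] − [0,2,3] + [0,1,3] − [0,1,2],
  ∂[1,2,3,4] = [2,3,4] − [1,3,4] + [1,2,4] − [1,2,3].
The resulting 10×5 matrix has rank 4, and its Smith normal form has invariant factors (1,1,1,1).

Now H_k = ker ∂_k / im ∂_{k+1}, so:

  H_0: rank C_0 − rank ∂_1 = 5 − 4 = 1, and the invariant factors of ∂_1 are all 1, so H_0 ≅ Z.
  H_1: rank ker ∂_1 − rank ∂_2 = (10 − 4) − 6 = 0, and the invariant factors of ∂_2 are all 1, so H_1 ≅ 0.
  H_2: rank ker ∂_2 − rank ∂_3 = (10 − 6) − 4 = 0, and the invariant factors of ∂_3 are all 1, so H_2 ≅ 0.
  H_3: rank ker ∂_3 − rank ∂_4 = (5 − 4) − 0 = 1, and there is no ∂_4, so H_3 ≅ Z.

(K is a triangulation of the 3-sphere S^3.)

H_0 ≅ Z,  H_1 = 0,  H_2 = 0,  H_3 ≅ Z.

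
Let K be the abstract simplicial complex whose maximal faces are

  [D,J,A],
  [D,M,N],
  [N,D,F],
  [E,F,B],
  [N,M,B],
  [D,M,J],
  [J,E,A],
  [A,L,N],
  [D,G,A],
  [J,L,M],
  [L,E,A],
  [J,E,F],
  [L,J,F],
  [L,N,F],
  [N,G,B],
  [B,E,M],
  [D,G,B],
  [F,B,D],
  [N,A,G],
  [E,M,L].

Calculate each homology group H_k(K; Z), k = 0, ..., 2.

Fix the vertex order A < B < D < E < F < G < J < L < M < N and write every simplex with vertices in increasing order. Then dim K = 2 and the simplices of K are:

  0-simplices (10): A, B, D, E, F, G, J, L, M, N
  1-simplices (30): AD, AE, AG, AJ, AL, AN, BD, BE, BF, BG, BM, BN, DF, DG, DJ, DM, DN, EF, EJ, EL, EM, FJ, FL, FN, GN, JL, JM, LM, LN, MN
  2-simplices (20): ADG, ADJ, AEJ, AEL, AGN, ALN, BDF, BDG, BEF, BEM, BGN, BMN, DFN, DJM, DMN, EFJ, ELM, FJL, FLN, JLM

giving chain groups C_0 ≅ Z^10, C_1 ≅ Z^30, C_2 ≅ Z^20.

Boundary ∂_1: C_1 → C_0 sends each edge [p,q] (with p < q) to q − p. For instance
  ∂BG = G − B.
The 10×30 boundary matrix has rank 9 and Smith normal form diag(1,1,1,1,1,1,1,1,1).

Boundary ∂_2: C_2 → C_1 acts by ∂[p,q,r] = [q,r] − [p,r] + [p,q]. For instance
  ∂FLN = LN − FN + FL,
  ∂BGN = GN − BN + BG.
This gives a 30×20 integer matrix of rank 20; reducing to Smith normal form yields diagonal entries (1,1,1,1,1,1,1,1,1,1,1,1,1,1,1,1,1,1,1,2).

Computing H_k = (kernel of ∂_k) / (image of ∂_{k+1}):

  H_0: rank C_0 − rank ∂_1 = 10 − 9 = 1, and the invariant factors of ∂_1 are all 1, so H_0 ≅ Z.
  H_1: rank ker ∂_1 − rank ∂_2 = (30 − 9) − 20 = 1, and ∂_2 has invariant factor 2 > 1, so H_1 ≅ Z ⊕ Z/2.
  H_2: rank ker ∂_2 − rank ∂_3 = (20 − 20) − 0 = 0, and there is no ∂_3, so H_2 ≅ 0.

(K is a triangulation of the Klein bottle.)

H_0 = Z,  H_1 = Z ⊕ Z/2,  H_2 = 0.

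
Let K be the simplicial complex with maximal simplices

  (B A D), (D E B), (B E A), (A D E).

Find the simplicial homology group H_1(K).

H_1 = 0.

We work with the vertex ordering A < B < D < E. The simplices of K, each written with vertices in increasing order, are:

  0-simplices (4): A, B, D, E
  1-simplices (6): AB, AD, AE, BD, BE, DE
  2-simplices (4): ABD, ABE, ADE, BDE

Hence C_0 ≅ Z^4, C_1 ≅ Z^6, C_2 ≅ Z^4.

The boundary map ∂_1: C_1 → C_0 maps an edge to its endpoints' difference, ∂[p,q] = q − p.
As a 4×6 matrix over Z this has rank 3, with invariant factors (1,1,1).

The boundary map ∂_2: C_2 → C_1 sends each 2-simplex [p,q,r] to [q,r] − [p,r] + [p,q]. For instance
  ∂BDE = DE − BE + BD,
  ∂ABD = BD − AD + AB.
This gives a 6×4 integer matrix of rank 3; reducing to Smith normal form yields diagonal entries (1,1,1).

From H_k ≅ ker(∂_k) / im(∂_{k+1}) we obtain:

  H_1: rank ker ∂_1 − rank ∂_2 = (6 − 3) − 3 = 0, and the invariant factors of ∂_2 are all 1, so H_1 = 0.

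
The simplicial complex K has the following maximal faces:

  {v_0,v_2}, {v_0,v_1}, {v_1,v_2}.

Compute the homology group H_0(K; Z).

We work with the vertex ordering v_0 < v_1 < v_2. The simplices of K, each written with vertices in increasing order, are:

  0-simplices (3): [v_0], [v_1], [v_2]
  1-simplices (3): [v_0,v_1], [v_0,v_2], [v_1,v_2]

giving chain groups C_0 ≅ Z^3, C_1 ≅ Z^3.

Boundary ∂_1: C_1 → C_0 maps an edge to its endpoints' difference, ∂[p,q] = q − p.
The resulting 3×3 matrix has rank 2, and its Smith normal form has invariant factors (1,1).

Computing H_k = (kernel of ∂_k) / (image of ∂_{k+1}):

  H_0: rank C_0 − rank ∂_1 = 3 − 2 = 1, and the invariant factors of ∂_1 are all 1, so H_0 ≅ Z.

(K is a triangulation of the circle S^1.)

H_0 = Z.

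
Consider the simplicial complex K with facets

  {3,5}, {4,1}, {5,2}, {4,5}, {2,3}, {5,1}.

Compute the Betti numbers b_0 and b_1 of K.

Take the total order 1 < 2 < 3 < 4 < 5 on the vertex set. Then K (dimension 1) consists of the simplices:

  0-simplices (5): [1], [2], [3], [4], [5]
  1-simplices (6): [1,4], [1,5], [2,3], [2,5], [3,5], [4,5]

Hence C_0 ≅ Z^5, C_1 ≅ Z^6.

Boundary ∂_1: C_1 → C_0 maps an edge to its endpoints' difference, ∂[p,q] = q − p. For instance
  ∂[1,4] = [4] − [1].
This gives a 5×6 integer matrix of rank 4; reducing to Smith normal form yields diagonal entries (1,1,1,1).

Computing H_k = (kernel of ∂_k) / (image of ∂_{k+1}):

  H_0: rank C_0 − rank ∂_1 = 5 − 4 = 1, and the invariant factors of ∂_1 are all 1, so H_0 = Z.
  H_1: rank ker ∂_1 − rank ∂_2 = (6 − 4) − 0 = 2, and there is no ∂_2, so H_1 = Z^2.

(K is a triangulation of a wedge of 2 circles.)

Hence the Betti numbers are b_0 = 1, b_1 = 2.

b_0 = 1, b_1 = 2.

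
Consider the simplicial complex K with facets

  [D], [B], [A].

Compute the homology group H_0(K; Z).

H_0 = Z^3.

K has 3 vertices.
rank ∂_0 = 0, rank ∂_1 = 0 ⇒ b_0 = 3 − 0 − 0 = 3. So H_0 = Z^3.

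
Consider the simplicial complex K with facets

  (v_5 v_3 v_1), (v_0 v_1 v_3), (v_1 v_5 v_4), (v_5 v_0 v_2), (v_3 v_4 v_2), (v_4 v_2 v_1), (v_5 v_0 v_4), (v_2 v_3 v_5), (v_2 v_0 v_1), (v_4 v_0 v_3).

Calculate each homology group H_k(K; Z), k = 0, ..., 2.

H_0 = Z,  H_1 = Z_2,  H_2 = 0.

K has 6 vertices, 15 edges, 10 triangles.
rank ∂_0 = 0, rank ∂_1 = 5 ⇒ b_0 = 6 − 0 − 5 = 1; all invariant factors of ∂_1 are 1 so no torsion. So H_0 ≅ Z.
rank ∂_1 = 5, rank ∂_2 = 10 ⇒ b_1 = 15 − 5 − 10 = 0; ∂_2 has invariant factor(s) [2] giving torsion. So H_1 ≅ Z_2.
rank ∂_2 = 10, rank ∂_3 = 0 ⇒ b_2 = 10 − 10 − 0 = 0. So H_2 ≅ 0.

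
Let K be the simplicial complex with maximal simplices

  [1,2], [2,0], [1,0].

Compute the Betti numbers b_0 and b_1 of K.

We work with the vertex ordering 0 < 1 < 2. The simplices of K, each written with vertices in increasing order, are:

  0-simplices (3): [0], [1], [2]
  1-simplices (3): [0,1], [0,2], [1,2]

giving chain groups C_0 ≅ Z^3, C_1 ≅ Z^3.

∂_1: C_1 → C_0 maps an edge to its endpoints' difference, ∂[p,q] = q − p. For instance
  ∂[0,2] = [2] − [0].
The resulting 3×3 matrix has rank 2, and its Smith normal form has invariant factors (1,1).

From H_k ≅ ker(∂_k) / im(∂_{k+1}) we obtain:

  H_0: rank C_0 − rank ∂_1 = 3 − 2 = 1, and the invariant factors of ∂_1 are all 1, so H_0 = Z.
  H_1: rank ker ∂_1 − rank ∂_2 = (3 − 2) − 0 = 1, and there is no ∂_2, so H_1 = Z.

Hence the Betti numbers are b_0 = 1, b_1 = 1.

b_0 = 1, b_1 = 1.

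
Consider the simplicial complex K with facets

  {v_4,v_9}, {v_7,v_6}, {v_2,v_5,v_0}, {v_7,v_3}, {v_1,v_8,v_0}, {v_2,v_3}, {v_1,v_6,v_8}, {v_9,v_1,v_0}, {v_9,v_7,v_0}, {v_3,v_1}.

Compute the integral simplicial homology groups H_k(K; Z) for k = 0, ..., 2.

H_0 = Z,  H_1 = Z^3,  H_2 = 0.

K has 10 vertices, 17 edges, 5 triangles.
rank ∂_0 = 0, rank ∂_1 = 9 ⇒ b_0 = 10 − 0 − 9 = 1; all invariant factors of ∂_1 are 1 so no torsion. So H_0 ≅ Z.
rank ∂_1 = 9, rank ∂_2 = 5 ⇒ b_1 = 17 − 9 − 5 = 3; all invariant factors of ∂_2 are 1 so no torsion. So H_1 ≅ Z^3.
rank ∂_2 = 5, rank ∂_3 = 0 ⇒ b_2 = 5 − 5 − 0 = 0. So H_2 ≅ 0.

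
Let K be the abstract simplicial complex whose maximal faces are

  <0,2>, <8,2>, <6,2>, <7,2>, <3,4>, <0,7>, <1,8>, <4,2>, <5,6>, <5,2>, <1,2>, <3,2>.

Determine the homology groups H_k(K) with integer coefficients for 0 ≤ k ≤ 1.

H_0 = Z,  H_1 = Z^4.

K has 9 vertices, 12 edges.
rank ∂_0 = 0, rank ∂_1 = 8 ⇒ b_0 = 9 − 0 − 8 = 1; all invariant factors of ∂_1 are 1 so no torsion. So H_0 ≅ Z.
rank ∂_1 = 8, rank ∂_2 = 0 ⇒ b_1 = 12 − 8 − 0 = 4. So H_1 ≅ Z^4.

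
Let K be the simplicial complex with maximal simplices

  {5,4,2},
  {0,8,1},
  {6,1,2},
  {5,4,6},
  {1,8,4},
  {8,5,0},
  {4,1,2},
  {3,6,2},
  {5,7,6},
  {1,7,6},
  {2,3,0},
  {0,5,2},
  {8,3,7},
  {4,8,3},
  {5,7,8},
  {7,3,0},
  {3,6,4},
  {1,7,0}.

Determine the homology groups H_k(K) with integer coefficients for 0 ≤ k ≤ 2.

H_0 = Z,  H_1 = Z ⊕ Z/2Z,  H_2 = 0.

K has 9 vertices, 27 edges, 18 triangles.
rank ∂_0 = 0, rank ∂_1 = 8 ⇒ b_0 = 9 − 0 − 8 = 1; all invariant factors of ∂_1 are 1 so no torsion. So H_0 = Z.
rank ∂_1 = 8, rank ∂_2 = 18 ⇒ b_1 = 27 − 8 − 18 = 1; ∂_2 has invariant factor(s) [2] giving torsion. So H_1 = Z ⊕ Z/2Z.
rank ∂_2 = 18, rank ∂_3 = 0 ⇒ b_2 = 18 − 18 − 0 = 0. So H_2 = 0.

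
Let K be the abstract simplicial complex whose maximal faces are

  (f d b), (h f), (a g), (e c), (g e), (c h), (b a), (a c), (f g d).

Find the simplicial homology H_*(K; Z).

Order the vertices as a < b < c < d < e < f < g < h. Listing each simplex with vertices in this order, K has dimension 2 with simplices:

  0-simplices (8): a, b, c, d, e, f, g, h
  1-simplices (12): ab, ac, ag, bd, bf, ce, ch, df, dg, eg, fg, fh
  2-simplices (2): bdf, dfg

so the chain groups are C_0 ≅ Z^8, C_1 ≅ Z^12, C_2 ≅ Z^2.

The boundary map ∂_1: C_1 → C_0 is given by ∂[p,q] = [q] − [p]. For instance
  ∂ac = c − a.
The resulting 8×12 matrix has rank 7, and its Smith normal form has invariant factors (1,1,1,1,1,1,1).

∂_2: C_2 → C_1 acts by ∂[p,q,r] = [q,r] − [p,r] + [p,q]. For instance
  ∂dfg = fg − dg + df,
  ∂bdf = df − bf + bd.
As a 12×2 matrix over Z this has rank 2, with invariant factors (1,1).

Now H_k = ker ∂_k / im ∂_{k+1}, so:

  H_0: rank C_0 − rank ∂_1 = 8 − 7 = 1, and the invariant factors of ∂_1 are all 1, so H_0 ≅ Z.
  H_1: rank ker ∂_1 − rank ∂_2 = (12 − 7) − 2 = 3, and the invariant factors of ∂_2 are all 1, so H_1 ≅ Z^3.
  H_2: rank ker ∂_2 − rank ∂_3 = (2 − 2) − 0 = 0, and there is no ∂_3, so H_2 ≅ 0.

H_0 ≅ Z,  H_1 ≅ Z^3,  H_2 = 0.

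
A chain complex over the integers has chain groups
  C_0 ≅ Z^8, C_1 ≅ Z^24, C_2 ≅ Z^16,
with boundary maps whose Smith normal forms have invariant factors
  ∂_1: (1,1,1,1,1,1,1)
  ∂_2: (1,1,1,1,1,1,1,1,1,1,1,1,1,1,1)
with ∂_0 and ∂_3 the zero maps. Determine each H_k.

H_0 ≅ Z,  H_1 ≅ Z^2,  H_2 ≅ Z.

H_0: b_0 = 8 − 0 − 7 = 1; torsion from ∂_1 factors > 1: none. So H_0 ≅ Z.
H_1: b_1 = 24 − 7 − 15 = 2; torsion from ∂_2 factors > 1: none. So H_1 ≅ Z^2.
H_2: b_2 = 16 − 15 − 0 = 1; torsion from ∂_3 factors > 1: none. So H_2 ≅ Z.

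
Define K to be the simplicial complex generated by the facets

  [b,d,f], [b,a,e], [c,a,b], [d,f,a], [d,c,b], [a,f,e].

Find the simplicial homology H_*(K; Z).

H_0 ≅ Z,  H_1 ≅ Z,  H_2 = 0.

We work with the vertex ordering a < b < c < d < e < f. The simplices of K, each written with vertices in increasing order, are:

  0-simplices (6): a, b, c, d, e, f
  1-simplices (12): ab, ac, ad, ae, af, bc, bd, be, bf, cd, df, ef
  2-simplices (6): abc, abe, adf, aef, bcd, bdf

Hence C_0 ≅ Z^6, C_1 ≅ Z^12, C_2 ≅ Z^6.

Boundary ∂_1: C_1 → C_0 is given by ∂[p,q] = [q] − [p].
The 6×12 boundary matrix has rank 5 and Smith normal form diag(1,1,1,1,1).

The boundary map ∂_2: C_2 → C_1 sends each 2-simplex [p,q,r] to [q,r] − [p,r] + [p,q]. For instance
  ∂bcd = cd − bd + bc,
  ∂aef = ef − af + ae.
As a 12×6 matrix over Z this has rank 6, with invariant factors (1,1,1,1,1,1).

Reading off H_k = ker ∂_k / im ∂_{k+1}:

  H_0: rank C_0 − rank ∂_1 = 6 − 5 = 1, and the invariant factors of ∂_1 are all 1, so H_0 ≅ Z.
  H_1: rank ker ∂_1 − rank ∂_2 = (12 − 5) − 6 = 1, and the invariant factors of ∂_2 are all 1, so H_1 ≅ Z.
  H_2: rank ker ∂_2 − rank ∂_3 = (6 − 6) − 0 = 0, and there is no ∂_3, so H_2 ≅ 0.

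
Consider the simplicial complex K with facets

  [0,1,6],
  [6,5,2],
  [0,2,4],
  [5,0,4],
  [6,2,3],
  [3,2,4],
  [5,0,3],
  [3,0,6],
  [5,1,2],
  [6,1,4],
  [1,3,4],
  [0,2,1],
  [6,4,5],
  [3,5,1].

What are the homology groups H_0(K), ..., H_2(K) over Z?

Order the vertices as 0 < 1 < 2 < 3 < 4 < 5 < 6. Listing each simplex with vertices in this order, K has dimension 2 with simplices:

  0-simplices (7): [0], [1], [2], [3], [4], [5], [6]
  1-simplices (21): [0,1], [0,2], [0,3], [0,4], [0,5], [0,6], [1,2], [1,3], [1,4], [1,5], [1,6], [2,3], [2,4], [2,5], [2,6], [3,4], [3,5], [3,6], [4,5], [4,6], [5,6]
  2-simplices (14): [0,1,2], [0,1,6], [0,2,4], [0,3,5], [0,3,6], [0,4,5], [1,2,5], [1,3,4], [1,3,5], [1,4,6], [2,3,4], [2,3,6], [2,5,6], [4,5,6]

giving chain groups C_0 ≅ Z^7, C_1 ≅ Z^21, C_2 ≅ Z^14.

The boundary map ∂_1: C_1 → C_0 is given by ∂[p,q] = [q] − [p]. For instance
  ∂[0,2] = [2] − [0].
The resulting 7×21 matrix has rank 6, and its Smith normal form has invariant factors (1,1,1,1,1,1).

Boundary ∂_2: C_2 → C_1 acts by ∂[p,q,r] = [q,r] − [p,r] + [p,q]. For instance
  ∂[0,3,6] = [3,6] − [0,6] + [0,3],
  ∂[0,1,2] = [1,2] − [0,2] + [0,1].
The resulting 21×14 matrix has rank 13, and its Smith normal form has invariant factors (1,1,1,1,1,1,1,1,1,1,1,1,1).

Reading off H_k = ker ∂_k / im ∂_{k+1}:

  H_0: rank C_0 − rank ∂_1 = 7 − 6 = 1, and the invariant factors of ∂_1 are all 1, so H_0 = Z.
  H_1: rank ker ∂_1 − rank ∂_2 = (21 − 6) − 13 = 2, and the invariant factors of ∂_2 are all 1, so H_1 = Z^2.
  H_2: rank ker ∂_2 − rank ∂_3 = (14 − 13) − 0 = 1, and there is no ∂_3, so H_2 = Z.

As a check, the Euler characteristic is 7 − 21 + 14 = 0, which agrees with 1 − 2 + 1 = 0.
(K is a triangulation of the torus T^2.)

H_0 ≅ Z,  H_1 ≅ Z^2,  H_2 ≅ Z.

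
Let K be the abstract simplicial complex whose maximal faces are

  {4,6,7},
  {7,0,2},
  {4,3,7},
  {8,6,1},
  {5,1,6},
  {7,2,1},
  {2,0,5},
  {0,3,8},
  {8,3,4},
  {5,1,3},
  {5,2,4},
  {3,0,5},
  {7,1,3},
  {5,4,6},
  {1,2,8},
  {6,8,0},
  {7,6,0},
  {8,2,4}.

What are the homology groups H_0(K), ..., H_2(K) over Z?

H_0 = Z,  H_1 = Z^2,  H_2 = Z.

We work with the vertex ordering 0 < 1 < 2 < 3 < 4 < 5 < 6 < 7 < 8. The simplices of K, each written with vertices in increasing order, are:

  0-simplices (9): [0], [1], [2], [3], [4], [5], [6], [7], [8]
  1-simplices (27): (27 of them)
  2-simplices (18): [0,2,5], [0,2,7], [0,3,5], [0,3,8], [0,6,7], [0,6,8], [1,2,7], [1,2,8], [1,3,5], [1,3,7], [1,5,6], [1,6,8], [2,4,5], [2,4,8], [3,4,7], [3,4,8], [4,5,6], [4,6,7]

Hence C_0 ≅ Z^9, C_1 ≅ Z^27, C_2 ≅ Z^18.

The boundary map ∂_1: C_1 → C_0 is given by ∂[p,q] = [q] − [p]. For instance
  ∂[2,5] = [5] − [2].
As a 9×27 matrix over Z this has rank 8, with invariant factors (1,1,1,1,1,1,1,1).

∂_2: C_2 → C_1 sends each 2-simplex [p,q,r] to [q,r] − [p,r] + [p,q]. For instance
  ∂[1,5,6] = [5,6] − [1,6] + [1,5],
  ∂[2,4,8] = [4,8] − [2,8] + [2,4].
The 27×18 boundary matrix has rank 17 and Smith normal form diag(1,1,1,1,1,1,1,1,1,1,1,1,1,1,1,1,1).

From H_k ≅ ker(∂_k) / im(∂_{k+1}) we obtain:

  H_0: rank C_0 − rank ∂_1 = 9 − 8 = 1, and the invariant factors of ∂_1 are all 1, so H_0 = Z.
  H_1: rank ker ∂_1 − rank ∂_2 = (27 − 8) − 17 = 2, and the invariant factors of ∂_2 are all 1, so H_1 = Z^2.
  H_2: rank ker ∂_2 − rank ∂_3 = (18 − 17) − 0 = 1, and there is no ∂_3, so H_2 = Z.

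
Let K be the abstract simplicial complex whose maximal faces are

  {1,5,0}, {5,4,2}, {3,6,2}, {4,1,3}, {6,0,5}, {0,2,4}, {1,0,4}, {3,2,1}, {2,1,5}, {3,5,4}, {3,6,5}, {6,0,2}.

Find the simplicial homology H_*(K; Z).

Order the vertices as 0 < 1 < 2 < 3 < 4 < 5 < 6. Listing each simplex with vertices in this order, K has dimension 2 with simplices:

  0-simplices (7): [0], [1], [2], [3], [4], [5], [6]
  1-simplices (18): [0,1], [0,2], [0,4], [0,5], [0,6], [1,2], [1,3], [1,4], [1,5], [2,3], [2,4], [2,5], [2,6], [3,4], [3,5], [3,6], [4,5], [5,6]
  2-simplices (12): [0,1,4], [0,1,5], [0,2,4], [0,2,6], [0,5,6], [1,2,3], [1,2,5], [1,3,4], [2,3,6], [2,4,5], [3,4,5], [3,5,6]

so the chain groups are C_0 ≅ Z^7, C_1 ≅ Z^18, C_2 ≅ Z^12.

∂_1: C_1 → C_0 maps an edge to its endpoints' difference, ∂[p,q] = q − p.
The resulting 7×18 matrix has rank 6, and its Smith normal form has invariant factors (1,1,1,1,1,1).

Boundary ∂_2: C_2 → C_1 maps a triangle to the signed sum of its edges. For instance
  ∂[0,2,6] = [2,6] − [0,6] + [0,2],
  ∂[3,5,6] = [5,6] − [3,6] + [3,5].
As a 18×12 matrix over Z this has rank 12, with invariant factors (1,1,1,1,1,1,1,1,1,1,1,2).

Reading off H_k = ker ∂_k / im ∂_{k+1}:

  H_0: rank C_0 − rank ∂_1 = 7 − 6 = 1, and the invariant factors of ∂_1 are all 1, so H_0 = Z.
  H_1: rank ker ∂_1 − rank ∂_2 = (18 − 6) − 12 = 0, and ∂_2 has invariant factor 2 > 1, so H_1 = Z/2.
  H_2: rank ker ∂_2 − rank ∂_3 = (12 − 12) − 0 = 0, and there is no ∂_3, so H_2 = 0.

As a check, the Euler characteristic is 7 − 18 + 12 = 1, which agrees with 1 − 0 + 0 = 1.

H_0 = Z,  H_1 = Z/2,  H_2 = 0.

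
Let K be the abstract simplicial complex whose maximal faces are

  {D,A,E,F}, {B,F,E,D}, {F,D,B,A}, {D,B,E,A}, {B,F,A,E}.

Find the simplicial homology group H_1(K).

H_1 ≅ 0.

Fix the vertex order A < B < D < E < F and write every simplex with vertices in increasing order. Then dim K = 3 and the simplices of K are:

  0-simplices (5): A, B, D, E, F
  1-simplices (10): AB, AD, AE, AF, BD, BE, BF, DE, DF, EF
  2-simplices (10): ABD, ABE, ABF, ADE, ADF, AEF, BDE, BDF, BEF, DEF
  3-simplices (5): ABDE, ABDF, ABEF, ADEF, BDEF

giving chain groups C_0 ≅ Z^5, C_1 ≅ Z^10, C_2 ≅ Z^10, C_3 ≅ Z^5.

∂_1: C_1 → C_0 maps an edge to its endpoints' difference, ∂[p,q] = q − p.
The resulting 5×10 matrix has rank 4, and its Smith normal form has invariant factors (1,1,1,1).

Boundary ∂_2: C_2 → C_1 maps a triangle to the signed sum of its edges. For instance
  ∂ADF = DF − AF + AD,
  ∂BDE = DE − BE + BD.
This gives a 10×10 integer matrix of rank 6; reducing to Smith normal form yields diagonal entries (1,1,1,1,1,1).

Boundary ∂_3: C_3 → C_2 sends each 3-simplex σ to the alternating sum Σ_i (−1)^i (σ with its i-th vertex removed). For instance
  ∂ADEF = DEF − AEF + ADF − ADE,
  ∂ABEF = BEF − AEF + ABF − ABE.
As a 10×5 matrix over Z this has rank 4, with invariant factors (1,1,1,1).

Now H_k = ker ∂_k / im ∂_{k+1}, so:

  H_1: rank ker ∂_1 − rank ∂_2 = (10 − 4) − 6 = 0, and the invariant factors of ∂_2 are all 1, so H_1 = 0.

(K is a triangulation of the 3-sphere S^3.)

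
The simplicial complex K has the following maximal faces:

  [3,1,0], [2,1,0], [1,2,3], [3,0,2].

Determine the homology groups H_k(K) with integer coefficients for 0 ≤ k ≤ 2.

K has 4 vertices, 6 edges, 4 triangles.
rank ∂_0 = 0, rank ∂_1 = 3 ⇒ b_0 = 4 − 0 − 3 = 1; all invariant factors of ∂_1 are 1 so no torsion. So H_0 = Z.
rank ∂_1 = 3, rank ∂_2 = 3 ⇒ b_1 = 6 − 3 − 3 = 0; all invariant factors of ∂_2 are 1 so no torsion. So H_1 = 0.
rank ∂_2 = 3, rank ∂_3 = 0 ⇒ b_2 = 4 − 3 − 0 = 1. So H_2 = Z.

H_0 = Z,  H_1 = 0,  H_2 = Z.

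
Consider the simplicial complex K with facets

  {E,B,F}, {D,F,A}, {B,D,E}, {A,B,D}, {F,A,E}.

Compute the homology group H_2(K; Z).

We work with the vertex ordering A < B < D < E < F. The simplices of K, each written with vertices in increasing order, are:

  0-simplices (5): A, B, D, E, F
  1-simplices (10): AB, AD, AE, AF, BD, BE, BF, DE, DF, EF
  2-simplices (5): ABD, ADF, AEF, BDE, BEF

giving chain groups C_0 ≅ Z^5, C_1 ≅ Z^10, C_2 ≅ Z^5.

Boundary ∂_1: C_1 → C_0 is given by ∂[p,q] = [q] − [p]. For instance
  ∂AE = E − A.
The resulting 5×10 matrix has rank 4, and its Smith normal form has invariant factors (1,1,1,1).

The boundary map ∂_2: C_2 → C_1 sends each 2-simplex [p,q,r] to [q,r] − [p,r] + [p,q]. For instance
  ∂AEF = EF − AF + AE,
  ∂BEF = EF − BF + BE.
The 10×5 boundary matrix has rank 5 and Smith normal form diag(1,1,1,1,1).

From H_k ≅ ker(∂_k) / im(∂_{k+1}) we obtain:

  H_2: rank ker ∂_2 − rank ∂_3 = (5 − 5) − 0 = 0, and there is no ∂_3, so H_2 ≅ 0.

H_2 ≅ 0.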